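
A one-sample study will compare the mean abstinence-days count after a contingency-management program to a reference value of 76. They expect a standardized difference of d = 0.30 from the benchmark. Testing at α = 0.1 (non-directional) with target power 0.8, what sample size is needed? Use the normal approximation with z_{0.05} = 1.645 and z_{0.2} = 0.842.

For a one-sample test: n = ((z_{α/2} + z_β) / d)².
z_{α/2} + z_β = 1.645 + 0.842 = 2.487.
n = (2.487 / 0.30)² = 8.290² = 68.72.
Round up.

n = 69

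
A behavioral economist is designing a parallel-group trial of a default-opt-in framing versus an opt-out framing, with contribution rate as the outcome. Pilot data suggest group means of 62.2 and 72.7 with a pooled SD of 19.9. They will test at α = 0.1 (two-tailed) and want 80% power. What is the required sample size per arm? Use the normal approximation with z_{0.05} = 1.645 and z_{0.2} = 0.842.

n = 45 per group

Cohen's d = |M₁ − M₂| / SD_pooled = |62.2 − 72.7| / 19.9 = 10.5 / 19.9 = 0.528.
For two independent groups with equal n: n = 2·((z_{α/2} + z_β) / d)².
z_{α/2} + z_β = 1.645 + 0.842 = 2.487.
n = 2 × (2.487 / 0.528)² = 2 × 4.710² = 2 × 22.19 = 44.4.
Round up to the next whole participant.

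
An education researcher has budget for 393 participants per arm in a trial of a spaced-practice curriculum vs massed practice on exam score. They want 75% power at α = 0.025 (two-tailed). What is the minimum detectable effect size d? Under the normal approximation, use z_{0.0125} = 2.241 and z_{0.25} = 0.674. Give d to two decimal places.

For two independent groups of n = 393 each: d_min = (z_{α/2} + z_β)·√(2/n).
z-sum = 2.241 + 0.674 = 2.915.
d_min = 2.915 × √(2/393) = 2.915 × 0.0713 = 0.208.

d_min ≈ 0.21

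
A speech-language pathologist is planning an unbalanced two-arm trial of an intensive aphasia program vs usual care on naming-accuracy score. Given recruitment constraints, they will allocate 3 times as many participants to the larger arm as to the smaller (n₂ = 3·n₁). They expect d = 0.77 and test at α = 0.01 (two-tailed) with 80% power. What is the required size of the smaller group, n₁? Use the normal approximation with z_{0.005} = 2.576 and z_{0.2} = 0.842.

With allocation ratio k = n₂/n₁ = 3, Var(x̄₁−x̄₂) = σ²(1/n₁ + 1/(k·n₁)) = σ²·(k+1)/(k·n₁).
So n₁ = (1 + 1/k)·((z_{α/2} + z_β)/d)² = 1.333 × (3.418/0.77)².
n₁ = 1.333 × 19.70 = 26.3.
Round up: n₁ = 27, giving n₂ = 3 × 27 = 81.

n₁ = 27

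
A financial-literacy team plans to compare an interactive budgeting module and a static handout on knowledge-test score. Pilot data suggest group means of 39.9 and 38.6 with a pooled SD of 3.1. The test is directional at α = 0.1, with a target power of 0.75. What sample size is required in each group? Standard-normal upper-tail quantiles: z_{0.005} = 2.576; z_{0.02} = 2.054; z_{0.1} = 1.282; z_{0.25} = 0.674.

Cohen's d = |M₁ − M₂| / SD_pooled = |39.9 − 38.6| / 3.1 = 1.3 / 3.1 = 0.419.
For two independent groups with equal n: n = 2·((z_{α} + z_β) / d)².
z_{α} + z_β = 1.282 + 0.674 = 1.956.
n = 2 × (1.956 / 0.419)² = 2 × 4.668² = 2 × 21.79 = 43.6.
Round up to the next whole participant.

n = 44 per group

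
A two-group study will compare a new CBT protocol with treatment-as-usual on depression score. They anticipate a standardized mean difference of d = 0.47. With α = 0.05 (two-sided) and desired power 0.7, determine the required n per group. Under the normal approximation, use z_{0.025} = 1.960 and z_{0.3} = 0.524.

n = 56 per group

For two independent groups with equal n: n = 2·((z_{α/2} + z_β) / d)².
z_{α/2} + z_β = 1.960 + 0.524 = 2.484.
n = 2 × (2.484 / 0.47)² = 2 × 5.285² = 2 × 27.93 = 55.9.
Round up to the next whole participant.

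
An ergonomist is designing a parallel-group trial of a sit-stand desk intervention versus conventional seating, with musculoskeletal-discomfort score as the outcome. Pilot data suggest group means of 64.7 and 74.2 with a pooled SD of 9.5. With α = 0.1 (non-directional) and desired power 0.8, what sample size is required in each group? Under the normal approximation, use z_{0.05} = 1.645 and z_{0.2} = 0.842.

Cohen's d = |M₁ − M₂| / SD_pooled = |64.7 − 74.2| / 9.5 = 9.5 / 9.5 = 1.000.
For two independent groups with equal n: n = 2·((z_{α/2} + z_β) / d)².
z_{α/2} + z_β = 1.645 + 0.842 = 2.487.
n = 2 × (2.487 / 1.000)² = 2 × 2.487² = 2 × 6.19 = 12.4.
Round up to the next whole participant.

n = 13 per group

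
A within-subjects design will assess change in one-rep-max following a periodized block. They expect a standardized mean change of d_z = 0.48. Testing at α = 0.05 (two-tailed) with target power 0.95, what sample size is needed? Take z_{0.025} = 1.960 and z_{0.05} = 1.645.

For a paired (one-sample on differences) test: n = ((z_{α/2} + z_β) / d)².
z_{α/2} + z_β = 1.960 + 1.645 = 3.605.
n = (3.605 / 0.48)² = 7.510² = 56.41.
Round up.

n = 57 pairs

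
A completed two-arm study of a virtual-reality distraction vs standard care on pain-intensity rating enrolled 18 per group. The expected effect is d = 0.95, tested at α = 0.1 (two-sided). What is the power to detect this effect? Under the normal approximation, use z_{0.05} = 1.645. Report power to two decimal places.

power ≈ 0.89

For two equal groups, power = Φ(d·√(n/2) − z_{α/2}).
d·√(n/2) = 0.95 × √(18/2) = 0.95 × 3.000 = 2.850.
z_β = 2.850 − 1.645 = 1.205.
Power = Φ(1.205) = 0.886.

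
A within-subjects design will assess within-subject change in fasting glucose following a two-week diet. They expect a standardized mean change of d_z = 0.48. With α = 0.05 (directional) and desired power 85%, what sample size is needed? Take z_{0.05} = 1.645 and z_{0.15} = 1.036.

For a paired (one-sample on differences) test: n = ((z_{α} + z_β) / d)².
z_{α} + z_β = 1.645 + 1.036 = 2.681.
n = (2.681 / 0.48)² = 5.585² = 31.20.
Round up.

n = 32 pairs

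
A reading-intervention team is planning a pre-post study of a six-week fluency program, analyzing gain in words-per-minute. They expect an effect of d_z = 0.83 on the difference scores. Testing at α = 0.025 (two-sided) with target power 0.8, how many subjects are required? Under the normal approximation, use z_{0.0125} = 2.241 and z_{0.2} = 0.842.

n = 14 pairs

For a paired (one-sample on differences) test: n = ((z_{α/2} + z_β) / d)².
z_{α/2} + z_β = 2.241 + 0.842 = 3.083.
n = (3.083 / 0.83)² = 3.714² = 13.80.
Round up.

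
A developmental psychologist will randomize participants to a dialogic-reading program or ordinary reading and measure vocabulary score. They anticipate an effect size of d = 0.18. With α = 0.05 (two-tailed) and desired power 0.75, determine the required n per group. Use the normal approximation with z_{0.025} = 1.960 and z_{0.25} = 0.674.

n = 429 per group

For two independent groups with equal n: n = 2·((z_{α/2} + z_β) / d)².
z_{α/2} + z_β = 1.960 + 0.674 = 2.634.
n = 2 × (2.634 / 0.18)² = 2 × 14.633² = 2 × 214.13 = 428.3.
Round up to the next whole participant.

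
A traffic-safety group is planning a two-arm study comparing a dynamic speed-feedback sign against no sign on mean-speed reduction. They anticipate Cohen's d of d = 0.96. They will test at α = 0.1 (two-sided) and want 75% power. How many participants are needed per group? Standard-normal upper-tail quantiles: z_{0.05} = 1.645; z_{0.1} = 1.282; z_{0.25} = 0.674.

n = 12 per group

For two independent groups with equal n: n = 2·((z_{α/2} + z_β) / d)².
z_{α/2} + z_β = 1.645 + 0.674 = 2.319.
n = 2 × (2.319 / 0.96)² = 2 × 2.416² = 2 × 5.84 = 11.7.
Round up to the next whole participant.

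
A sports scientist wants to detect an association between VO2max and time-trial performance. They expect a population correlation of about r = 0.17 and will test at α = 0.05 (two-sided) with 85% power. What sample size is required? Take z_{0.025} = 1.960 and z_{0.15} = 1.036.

Fisher's z: C = ½·ln((1+r)/(1−r)) = ½·ln(1.4096) = 0.1717.
n = ((z_{α/2} + z_β)/C)² + 3.
(1.960 + 1.036) / 0.1717 = 2.996 / 0.1717 = 17.449.
n = 17.449² + 3 = 304.47 + 3 = 307.5.
Round up.

n = 308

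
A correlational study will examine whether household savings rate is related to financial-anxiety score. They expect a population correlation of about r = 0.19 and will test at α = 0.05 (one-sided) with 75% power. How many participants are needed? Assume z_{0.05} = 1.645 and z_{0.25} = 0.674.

n = 149

Fisher's z: C = ½·ln((1+r)/(1−r)) = ½·ln(1.4691) = 0.1923.
n = ((z_{α} + z_β)/C)² + 3.
(1.645 + 0.674) / 0.1923 = 2.319 / 0.1923 = 12.059.
n = 12.059² + 3 = 145.43 + 3 = 148.4.
Round up.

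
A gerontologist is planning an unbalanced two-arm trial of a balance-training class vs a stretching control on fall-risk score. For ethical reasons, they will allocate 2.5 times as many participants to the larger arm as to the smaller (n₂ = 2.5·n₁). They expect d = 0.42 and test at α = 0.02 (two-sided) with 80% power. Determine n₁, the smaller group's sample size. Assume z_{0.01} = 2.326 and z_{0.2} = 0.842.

With allocation ratio k = n₂/n₁ = 2.5, Var(x̄₁−x̄₂) = σ²(1/n₁ + 1/(k·n₁)) = σ²·(k+1)/(k·n₁).
So n₁ = (1 + 1/k)·((z_{α/2} + z_β)/d)² = 1.400 × (3.168/0.42)².
n₁ = 1.400 × 56.89 = 79.7.
Round up: n₁ = 80, giving n₂ = 2.5 × 80 = 200.

n₁ = 80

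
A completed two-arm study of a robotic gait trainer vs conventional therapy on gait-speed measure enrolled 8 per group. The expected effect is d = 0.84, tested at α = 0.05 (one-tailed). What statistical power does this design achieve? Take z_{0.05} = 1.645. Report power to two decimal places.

For two equal groups, power = Φ(d·√(n/2) − z_{α}).
d·√(n/2) = 0.84 × √(8/2) = 0.84 × 2.000 = 1.680.
z_β = 1.680 − 1.645 = 0.035.
Power = Φ(0.035) = 0.514.

power ≈ 0.51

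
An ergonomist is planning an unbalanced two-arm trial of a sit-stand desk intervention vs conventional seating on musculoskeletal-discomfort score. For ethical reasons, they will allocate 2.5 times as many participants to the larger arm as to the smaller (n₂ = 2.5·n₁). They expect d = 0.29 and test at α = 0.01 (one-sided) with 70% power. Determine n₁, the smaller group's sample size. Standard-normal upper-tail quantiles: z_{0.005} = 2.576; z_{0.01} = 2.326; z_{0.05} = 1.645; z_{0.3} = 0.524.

With allocation ratio k = n₂/n₁ = 2.5, Var(x̄₁−x̄₂) = σ²(1/n₁ + 1/(k·n₁)) = σ²·(k+1)/(k·n₁).
So n₁ = (1 + 1/k)·((z_{α} + z_β)/d)² = 1.400 × (2.850/0.29)².
n₁ = 1.400 × 96.58 = 135.2.
Round up: n₁ = 136, giving n₂ = 2.5 × 136 = 340.

n₁ = 136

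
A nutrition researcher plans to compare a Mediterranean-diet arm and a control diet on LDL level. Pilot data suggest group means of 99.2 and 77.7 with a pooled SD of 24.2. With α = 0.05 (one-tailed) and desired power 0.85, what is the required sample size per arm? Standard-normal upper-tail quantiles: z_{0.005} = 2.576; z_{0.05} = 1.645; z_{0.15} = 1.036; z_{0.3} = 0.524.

Cohen's d = |M₁ − M₂| / SD_pooled = |99.2 − 77.7| / 24.2 = 21.5 / 24.2 = 0.888.
For two independent groups with equal n: n = 2·((z_{α} + z_β) / d)².
z_{α} + z_β = 1.645 + 1.036 = 2.681.
n = 2 × (2.681 / 0.888)² = 2 × 3.019² = 2 × 9.12 = 18.2.
Round up to the next whole participant.

n = 19 per group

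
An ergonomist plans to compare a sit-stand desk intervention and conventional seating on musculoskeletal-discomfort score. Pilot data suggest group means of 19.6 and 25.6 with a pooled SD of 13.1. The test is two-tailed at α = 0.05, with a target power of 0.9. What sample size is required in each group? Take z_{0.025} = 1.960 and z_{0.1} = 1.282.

n = 101 per group

Cohen's d = |M₁ − M₂| / SD_pooled = |19.6 − 25.6| / 13.1 = 6.0 / 13.1 = 0.458.
For two independent groups with equal n: n = 2·((z_{α/2} + z_β) / d)².
z_{α/2} + z_β = 1.960 + 1.282 = 3.242.
n = 2 × (3.242 / 0.458)² = 2 × 7.079² = 2 × 50.11 = 100.2.
Round up to the next whole participant.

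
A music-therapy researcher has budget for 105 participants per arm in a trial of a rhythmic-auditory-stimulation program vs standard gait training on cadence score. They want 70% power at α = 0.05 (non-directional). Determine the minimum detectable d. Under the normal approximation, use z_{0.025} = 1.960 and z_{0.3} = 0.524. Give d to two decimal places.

For two independent groups of n = 105 each: d_min = (z_{α/2} + z_β)·√(2/n).
z-sum = 1.960 + 0.524 = 2.484.
d_min = 2.484 × √(2/105) = 2.484 × 0.1380 = 0.343.

d_min ≈ 0.34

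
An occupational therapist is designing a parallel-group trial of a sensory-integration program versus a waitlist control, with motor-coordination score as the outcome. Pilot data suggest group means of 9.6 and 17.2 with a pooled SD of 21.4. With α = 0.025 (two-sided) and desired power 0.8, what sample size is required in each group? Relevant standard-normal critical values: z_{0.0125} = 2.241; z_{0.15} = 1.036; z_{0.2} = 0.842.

Cohen's d = |M₁ − M₂| / SD_pooled = |9.6 − 17.2| / 21.4 = 7.6 / 21.4 = 0.355.
For two independent groups with equal n: n = 2·((z_{α/2} + z_β) / d)².
z_{α/2} + z_β = 2.241 + 0.842 = 3.083.
n = 2 × (3.083 / 0.355)² = 2 × 8.685² = 2 × 75.42 = 150.8.
Round up to the next whole participant.

n = 151 per group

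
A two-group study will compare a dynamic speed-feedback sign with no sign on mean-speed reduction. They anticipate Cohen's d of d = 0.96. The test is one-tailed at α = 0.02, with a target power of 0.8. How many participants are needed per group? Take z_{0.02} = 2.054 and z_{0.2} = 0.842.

n = 19 per group

For two independent groups with equal n: n = 2·((z_{α} + z_β) / d)².
z_{α} + z_β = 2.054 + 0.842 = 2.896.
n = 2 × (2.896 / 0.96)² = 2 × 3.017² = 2 × 9.10 = 18.2.
Round up to the next whole participant.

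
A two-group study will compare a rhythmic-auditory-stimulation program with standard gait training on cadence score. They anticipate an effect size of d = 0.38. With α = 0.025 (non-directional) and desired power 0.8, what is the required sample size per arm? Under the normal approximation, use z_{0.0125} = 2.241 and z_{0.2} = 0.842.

n = 132 per group

For two independent groups with equal n: n = 2·((z_{α/2} + z_β) / d)².
z_{α/2} + z_β = 2.241 + 0.842 = 3.083.
n = 2 × (3.083 / 0.38)² = 2 × 8.113² = 2 × 65.82 = 131.6.
Round up to the next whole participant.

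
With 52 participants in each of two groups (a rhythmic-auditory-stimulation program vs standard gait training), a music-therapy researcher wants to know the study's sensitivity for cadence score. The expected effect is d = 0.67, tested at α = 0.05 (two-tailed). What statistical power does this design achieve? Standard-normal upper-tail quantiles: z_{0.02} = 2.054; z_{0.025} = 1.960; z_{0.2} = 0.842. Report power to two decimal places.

power ≈ 0.93

For two equal groups, power = Φ(d·√(n/2) − z_{α/2}).
d·√(n/2) = 0.67 × √(52/2) = 0.67 × 5.099 = 3.416.
z_β = 3.416 − 1.960 = 1.456.
Power = Φ(1.456) = 0.927.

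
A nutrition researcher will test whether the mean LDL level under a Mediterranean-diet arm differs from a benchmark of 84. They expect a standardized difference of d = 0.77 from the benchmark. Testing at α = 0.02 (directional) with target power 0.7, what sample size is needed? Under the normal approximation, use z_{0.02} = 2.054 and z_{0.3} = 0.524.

n = 12

For a one-sample test: n = ((z_{α} + z_β) / d)².
z_{α} + z_β = 2.054 + 0.524 = 2.578.
n = (2.578 / 0.77)² = 3.348² = 11.21.
Round up.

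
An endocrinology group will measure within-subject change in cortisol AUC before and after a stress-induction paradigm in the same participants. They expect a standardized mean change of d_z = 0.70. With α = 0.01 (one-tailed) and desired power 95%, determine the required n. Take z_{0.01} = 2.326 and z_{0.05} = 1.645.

n = 33 pairs

For a paired (one-sample on differences) test: n = ((z_{α} + z_β) / d)².
z_{α} + z_β = 2.326 + 1.645 = 3.971.
n = (3.971 / 0.70)² = 5.673² = 32.18.
Round up.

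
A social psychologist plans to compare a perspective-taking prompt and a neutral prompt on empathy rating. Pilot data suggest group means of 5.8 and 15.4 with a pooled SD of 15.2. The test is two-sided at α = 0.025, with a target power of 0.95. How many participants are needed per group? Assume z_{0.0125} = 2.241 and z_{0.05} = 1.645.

n = 76 per group

Cohen's d = |M₁ − M₂| / SD_pooled = |5.8 − 15.4| / 15.2 = 9.6 / 15.2 = 0.632.
For two independent groups with equal n: n = 2·((z_{α/2} + z_β) / d)².
z_{α/2} + z_β = 2.241 + 1.645 = 3.886.
n = 2 × (3.886 / 0.632)² = 2 × 6.149² = 2 × 37.81 = 75.6.
Round up to the next whole participant.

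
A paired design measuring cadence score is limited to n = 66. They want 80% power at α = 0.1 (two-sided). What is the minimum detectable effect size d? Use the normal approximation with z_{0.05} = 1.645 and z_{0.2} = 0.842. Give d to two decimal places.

d_min ≈ 0.31

For a single sample (or paired design) of n = 66: d_min = (z_{α/2} + z_β)/√n.
z-sum = 1.645 + 0.842 = 2.487.
d_min = 2.487 / √66 = 2.487 / 8.124 = 0.306.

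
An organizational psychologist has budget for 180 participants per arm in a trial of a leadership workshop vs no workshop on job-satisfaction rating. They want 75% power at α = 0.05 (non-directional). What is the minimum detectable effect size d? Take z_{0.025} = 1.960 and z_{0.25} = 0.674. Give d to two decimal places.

For two independent groups of n = 180 each: d_min = (z_{α/2} + z_β)·√(2/n).
z-sum = 1.960 + 0.674 = 2.634.
d_min = 2.634 × √(2/180) = 2.634 × 0.1054 = 0.278.

d_min ≈ 0.28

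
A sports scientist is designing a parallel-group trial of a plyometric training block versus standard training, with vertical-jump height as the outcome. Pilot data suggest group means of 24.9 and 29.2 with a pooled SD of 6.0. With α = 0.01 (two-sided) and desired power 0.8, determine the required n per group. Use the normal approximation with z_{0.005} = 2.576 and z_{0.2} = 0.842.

Cohen's d = |M₁ − M₂| / SD_pooled = |24.9 − 29.2| / 6.0 = 4.3 / 6.0 = 0.717.
For two independent groups with equal n: n = 2·((z_{α/2} + z_β) / d)².
z_{α/2} + z_β = 2.576 + 0.842 = 3.418.
n = 2 × (3.418 / 0.717)² = 2 × 4.767² = 2 × 22.73 = 45.5.
Round up to the next whole participant.

n = 46 per group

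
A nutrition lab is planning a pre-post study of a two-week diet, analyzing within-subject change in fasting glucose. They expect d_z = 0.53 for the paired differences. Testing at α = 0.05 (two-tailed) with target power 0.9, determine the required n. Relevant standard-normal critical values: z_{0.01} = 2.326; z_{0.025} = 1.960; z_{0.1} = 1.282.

For a paired (one-sample on differences) test: n = ((z_{α/2} + z_β) / d)².
z_{α/2} + z_β = 1.960 + 1.282 = 3.242.
n = (3.242 / 0.53)² = 6.117² = 37.42.
Round up.

n = 38 pairs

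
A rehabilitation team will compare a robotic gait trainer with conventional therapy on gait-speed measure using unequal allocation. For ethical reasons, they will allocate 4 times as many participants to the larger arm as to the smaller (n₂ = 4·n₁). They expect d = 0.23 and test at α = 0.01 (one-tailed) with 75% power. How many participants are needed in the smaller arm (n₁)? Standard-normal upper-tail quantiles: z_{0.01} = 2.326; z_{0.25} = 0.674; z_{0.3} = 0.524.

With allocation ratio k = n₂/n₁ = 4, Var(x̄₁−x̄₂) = σ²(1/n₁ + 1/(k·n₁)) = σ²·(k+1)/(k·n₁).
So n₁ = (1 + 1/k)·((z_{α} + z_β)/d)² = 1.250 × (3.000/0.23)².
n₁ = 1.250 × 170.13 = 212.7.
Round up: n₁ = 213, giving n₂ = 4 × 213 = 852.

n₁ = 213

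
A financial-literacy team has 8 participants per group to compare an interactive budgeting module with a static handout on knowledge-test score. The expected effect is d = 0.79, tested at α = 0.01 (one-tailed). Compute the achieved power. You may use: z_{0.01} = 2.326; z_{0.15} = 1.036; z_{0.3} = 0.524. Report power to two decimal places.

For two equal groups, power = Φ(d·√(n/2) − z_{α}).
d·√(n/2) = 0.79 × √(8/2) = 0.79 × 2.000 = 1.580.
z_β = 1.580 − 2.326 = -0.746.
Power = Φ(-0.746) = 0.228.

power ≈ 0.23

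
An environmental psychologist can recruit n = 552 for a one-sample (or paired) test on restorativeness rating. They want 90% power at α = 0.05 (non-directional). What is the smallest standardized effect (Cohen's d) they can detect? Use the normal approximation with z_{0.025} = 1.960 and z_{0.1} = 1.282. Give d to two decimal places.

d_min ≈ 0.14

For a single sample (or paired design) of n = 552: d_min = (z_{α/2} + z_β)/√n.
z-sum = 1.960 + 1.282 = 3.242.
d_min = 3.242 / √552 = 3.242 / 23.495 = 0.138.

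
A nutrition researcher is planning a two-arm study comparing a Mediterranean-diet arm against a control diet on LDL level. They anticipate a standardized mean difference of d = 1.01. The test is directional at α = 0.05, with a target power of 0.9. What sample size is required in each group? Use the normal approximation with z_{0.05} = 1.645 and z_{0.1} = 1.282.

For two independent groups with equal n: n = 2·((z_{α} + z_β) / d)².
z_{α} + z_β = 1.645 + 1.282 = 2.927.
n = 2 × (2.927 / 1.01)² = 2 × 2.898² = 2 × 8.40 = 16.8.
Round up to the next whole participant.

n = 17 per group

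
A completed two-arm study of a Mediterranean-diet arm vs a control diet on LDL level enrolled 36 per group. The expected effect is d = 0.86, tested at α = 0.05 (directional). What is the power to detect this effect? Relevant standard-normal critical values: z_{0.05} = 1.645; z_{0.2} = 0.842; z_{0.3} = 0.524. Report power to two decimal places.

For two equal groups, power = Φ(d·√(n/2) − z_{α}).
d·√(n/2) = 0.86 × √(36/2) = 0.86 × 4.243 = 3.649.
z_β = 3.649 − 1.645 = 2.004.
Power = Φ(2.004) = 0.977.

power ≈ 0.98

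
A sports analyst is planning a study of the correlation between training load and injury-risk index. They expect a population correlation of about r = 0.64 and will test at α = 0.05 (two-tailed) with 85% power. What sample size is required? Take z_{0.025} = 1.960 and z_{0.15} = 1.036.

n = 19

Fisher's z: C = ½·ln((1+r)/(1−r)) = ½·ln(4.5556) = 0.7582.
n = ((z_{α/2} + z_β)/C)² + 3.
(1.960 + 1.036) / 0.7582 = 2.996 / 0.7582 = 3.951.
n = 3.951² + 3 = 15.61 + 3 = 18.6.
Round up.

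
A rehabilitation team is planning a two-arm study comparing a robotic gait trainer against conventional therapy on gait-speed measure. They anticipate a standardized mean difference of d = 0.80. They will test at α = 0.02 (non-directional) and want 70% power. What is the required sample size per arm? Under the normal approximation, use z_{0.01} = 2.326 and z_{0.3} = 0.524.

n = 26 per group

For two independent groups with equal n: n = 2·((z_{α/2} + z_β) / d)².
z_{α/2} + z_β = 2.326 + 0.524 = 2.850.
n = 2 × (2.850 / 0.80)² = 2 × 3.562² = 2 × 12.69 = 25.4.
Round up to the next whole participant.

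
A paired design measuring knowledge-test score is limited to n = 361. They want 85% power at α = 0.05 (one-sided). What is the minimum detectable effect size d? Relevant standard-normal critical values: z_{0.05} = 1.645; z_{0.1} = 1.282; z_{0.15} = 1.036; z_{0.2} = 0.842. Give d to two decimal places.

d_min ≈ 0.14

For a single sample (or paired design) of n = 361: d_min = (z_{α} + z_β)/√n.
z-sum = 1.645 + 1.036 = 2.681.
d_min = 2.681 / √361 = 2.681 / 19.000 = 0.141.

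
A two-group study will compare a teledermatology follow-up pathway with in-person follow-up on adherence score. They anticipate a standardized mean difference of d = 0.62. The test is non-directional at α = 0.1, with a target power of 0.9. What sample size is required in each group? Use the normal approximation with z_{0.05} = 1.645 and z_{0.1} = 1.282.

n = 45 per group

For two independent groups with equal n: n = 2·((z_{α/2} + z_β) / d)².
z_{α/2} + z_β = 1.645 + 1.282 = 2.927.
n = 2 × (2.927 / 0.62)² = 2 × 4.721² = 2 × 22.29 = 44.6.
Round up to the next whole participant.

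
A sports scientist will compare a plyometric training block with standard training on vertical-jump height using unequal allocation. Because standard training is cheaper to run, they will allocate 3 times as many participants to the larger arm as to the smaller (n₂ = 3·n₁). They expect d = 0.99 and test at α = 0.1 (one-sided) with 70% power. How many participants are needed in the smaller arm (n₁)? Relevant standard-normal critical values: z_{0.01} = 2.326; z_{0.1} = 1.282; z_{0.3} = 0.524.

n₁ = 5

With allocation ratio k = n₂/n₁ = 3, Var(x̄₁−x̄₂) = σ²(1/n₁ + 1/(k·n₁)) = σ²·(k+1)/(k·n₁).
So n₁ = (1 + 1/k)·((z_{α} + z_β)/d)² = 1.333 × (1.806/0.99)².
n₁ = 1.333 × 3.33 = 4.4.
Round up: n₁ = 5, giving n₂ = 3 × 5 = 15.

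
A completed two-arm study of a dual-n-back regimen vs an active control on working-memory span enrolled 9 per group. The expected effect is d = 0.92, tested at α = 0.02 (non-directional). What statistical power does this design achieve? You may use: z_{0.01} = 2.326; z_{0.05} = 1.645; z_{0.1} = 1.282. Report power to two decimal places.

For two equal groups, power = Φ(d·√(n/2) − z_{α/2}).
d·√(n/2) = 0.92 × √(9/2) = 0.92 × 2.121 = 1.952.
z_β = 1.952 − 2.326 = -0.374.
Power = Φ(-0.374) = 0.354.

power ≈ 0.35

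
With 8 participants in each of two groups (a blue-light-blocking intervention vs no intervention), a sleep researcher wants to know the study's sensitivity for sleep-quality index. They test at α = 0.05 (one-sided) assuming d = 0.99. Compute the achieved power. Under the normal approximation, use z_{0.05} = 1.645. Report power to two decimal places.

power ≈ 0.63

For two equal groups, power = Φ(d·√(n/2) − z_{α}).
d·√(n/2) = 0.99 × √(8/2) = 0.99 × 2.000 = 1.980.
z_β = 1.980 − 1.645 = 0.335.
Power = Φ(0.335) = 0.631.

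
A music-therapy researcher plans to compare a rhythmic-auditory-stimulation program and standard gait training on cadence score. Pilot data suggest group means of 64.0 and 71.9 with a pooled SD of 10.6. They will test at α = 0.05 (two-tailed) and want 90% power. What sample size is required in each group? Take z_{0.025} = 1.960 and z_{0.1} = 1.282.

Cohen's d = |M₁ − M₂| / SD_pooled = |64.0 − 71.9| / 10.6 = 7.9 / 10.6 = 0.745.
For two independent groups with equal n: n = 2·((z_{α/2} + z_β) / d)².
z_{α/2} + z_β = 1.960 + 1.282 = 3.242.
n = 2 × (3.242 / 0.745)² = 2 × 4.352² = 2 × 18.94 = 37.9.
Round up to the next whole participant.

n = 38 per group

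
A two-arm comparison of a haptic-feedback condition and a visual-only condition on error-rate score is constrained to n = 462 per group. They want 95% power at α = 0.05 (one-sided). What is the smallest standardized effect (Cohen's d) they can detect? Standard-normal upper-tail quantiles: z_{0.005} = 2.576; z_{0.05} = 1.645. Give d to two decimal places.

d_min ≈ 0.22

For two independent groups of n = 462 each: d_min = (z_{α} + z_β)·√(2/n).
z-sum = 1.645 + 1.645 = 3.290.
d_min = 3.290 × √(2/462) = 3.290 × 0.0658 = 0.216.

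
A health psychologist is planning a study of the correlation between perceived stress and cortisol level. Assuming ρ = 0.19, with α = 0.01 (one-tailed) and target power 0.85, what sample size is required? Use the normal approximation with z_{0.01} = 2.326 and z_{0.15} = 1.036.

Fisher's z: C = ½·ln((1+r)/(1−r)) = ½·ln(1.4691) = 0.1923.
n = ((z_{α} + z_β)/C)² + 3.
(2.326 + 1.036) / 0.1923 = 3.362 / 0.1923 = 17.483.
n = 17.483² + 3 = 305.66 + 3 = 308.7.
Round up.

n = 309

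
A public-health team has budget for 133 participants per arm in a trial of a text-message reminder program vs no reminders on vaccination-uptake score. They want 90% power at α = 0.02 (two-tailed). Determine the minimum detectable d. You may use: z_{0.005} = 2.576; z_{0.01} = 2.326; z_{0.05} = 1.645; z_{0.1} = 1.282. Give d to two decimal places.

For two independent groups of n = 133 each: d_min = (z_{α/2} + z_β)·√(2/n).
z-sum = 2.326 + 1.282 = 3.608.
d_min = 3.608 × √(2/133) = 3.608 × 0.1226 = 0.442.

d_min ≈ 0.44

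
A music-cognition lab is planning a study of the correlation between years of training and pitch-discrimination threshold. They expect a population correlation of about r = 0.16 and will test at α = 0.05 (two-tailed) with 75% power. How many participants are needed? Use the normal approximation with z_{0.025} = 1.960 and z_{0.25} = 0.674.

Fisher's z: C = ½·ln((1+r)/(1−r)) = ½·ln(1.3810) = 0.1614.
n = ((z_{α/2} + z_β)/C)² + 3.
(1.960 + 0.674) / 0.1614 = 2.634 / 0.1614 = 16.320.
n = 16.320² + 3 = 266.33 + 3 = 269.3.
Round up.

n = 270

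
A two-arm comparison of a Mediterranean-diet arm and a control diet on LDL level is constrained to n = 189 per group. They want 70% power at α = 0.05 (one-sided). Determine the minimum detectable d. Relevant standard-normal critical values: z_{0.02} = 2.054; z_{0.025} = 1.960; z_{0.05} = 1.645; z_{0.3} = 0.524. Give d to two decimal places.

For two independent groups of n = 189 each: d_min = (z_{α} + z_β)·√(2/n).
z-sum = 1.645 + 0.524 = 2.169.
d_min = 2.169 × √(2/189) = 2.169 × 0.1029 = 0.223.

d_min ≈ 0.22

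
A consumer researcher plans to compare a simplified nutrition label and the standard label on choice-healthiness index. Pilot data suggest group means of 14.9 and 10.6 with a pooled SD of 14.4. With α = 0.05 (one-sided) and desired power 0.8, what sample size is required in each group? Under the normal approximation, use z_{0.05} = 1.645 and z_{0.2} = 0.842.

n = 139 per group

Cohen's d = |M₁ − M₂| / SD_pooled = |14.9 − 10.6| / 14.4 = 4.3 / 14.4 = 0.299.
For two independent groups with equal n: n = 2·((z_{α} + z_β) / d)².
z_{α} + z_β = 1.645 + 0.842 = 2.487.
n = 2 × (2.487 / 0.299)² = 2 × 8.318² = 2 × 69.18 = 138.4.
Round up to the next whole participant.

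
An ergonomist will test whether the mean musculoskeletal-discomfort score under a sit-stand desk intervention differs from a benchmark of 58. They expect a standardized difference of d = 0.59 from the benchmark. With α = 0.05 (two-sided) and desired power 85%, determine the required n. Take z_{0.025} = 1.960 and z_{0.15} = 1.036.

For a one-sample test: n = ((z_{α/2} + z_β) / d)².
z_{α/2} + z_β = 1.960 + 1.036 = 2.996.
n = (2.996 / 0.59)² = 5.078² = 25.79.
Round up.

n = 26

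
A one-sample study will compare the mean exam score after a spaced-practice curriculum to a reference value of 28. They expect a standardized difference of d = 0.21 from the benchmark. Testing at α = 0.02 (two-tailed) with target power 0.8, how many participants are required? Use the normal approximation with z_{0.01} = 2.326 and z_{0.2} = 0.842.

n = 228

For a one-sample test: n = ((z_{α/2} + z_β) / d)².
z_{α/2} + z_β = 2.326 + 0.842 = 3.168.
n = (3.168 / 0.21)² = 15.086² = 227.58.
Round up.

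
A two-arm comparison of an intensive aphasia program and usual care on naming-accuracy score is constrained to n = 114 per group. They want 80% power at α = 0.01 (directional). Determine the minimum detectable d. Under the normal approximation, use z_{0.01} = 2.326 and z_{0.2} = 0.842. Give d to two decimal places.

d_min ≈ 0.42

For two independent groups of n = 114 each: d_min = (z_{α} + z_β)·√(2/n).
z-sum = 2.326 + 0.842 = 3.168.
d_min = 3.168 × √(2/114) = 3.168 × 0.1325 = 0.420.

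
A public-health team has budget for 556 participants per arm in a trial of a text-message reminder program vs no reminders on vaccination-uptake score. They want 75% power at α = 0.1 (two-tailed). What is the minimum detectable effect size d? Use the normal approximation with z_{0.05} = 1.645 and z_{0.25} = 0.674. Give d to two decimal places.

d_min ≈ 0.14

For two independent groups of n = 556 each: d_min = (z_{α/2} + z_β)·√(2/n).
z-sum = 1.645 + 0.674 = 2.319.
d_min = 2.319 × √(2/556) = 2.319 × 0.0600 = 0.139.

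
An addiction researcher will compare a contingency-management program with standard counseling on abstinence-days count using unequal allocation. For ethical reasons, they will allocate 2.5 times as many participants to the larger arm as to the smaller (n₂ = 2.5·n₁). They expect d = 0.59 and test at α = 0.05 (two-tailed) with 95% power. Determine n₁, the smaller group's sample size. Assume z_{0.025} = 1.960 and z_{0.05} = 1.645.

With allocation ratio k = n₂/n₁ = 2.5, Var(x̄₁−x̄₂) = σ²(1/n₁ + 1/(k·n₁)) = σ²·(k+1)/(k·n₁).
So n₁ = (1 + 1/k)·((z_{α/2} + z_β)/d)² = 1.400 × (3.605/0.59)².
n₁ = 1.400 × 37.33 = 52.3.
Round up: n₁ = 53, giving n₂ = ⌈2.5 × 53⌉ = ⌈132.5⌉ = 133.

n₁ = 53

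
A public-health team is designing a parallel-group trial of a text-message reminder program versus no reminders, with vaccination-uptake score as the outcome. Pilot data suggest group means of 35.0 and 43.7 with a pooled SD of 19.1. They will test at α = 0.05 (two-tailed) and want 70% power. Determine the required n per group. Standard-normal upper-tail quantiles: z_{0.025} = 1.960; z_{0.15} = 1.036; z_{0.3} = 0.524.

Cohen's d = |M₁ − M₂| / SD_pooled = |35.0 − 43.7| / 19.1 = 8.7 / 19.1 = 0.455.
For two independent groups with equal n: n = 2·((z_{α/2} + z_β) / d)².
z_{α/2} + z_β = 1.960 + 0.524 = 2.484.
n = 2 × (2.484 / 0.455)² = 2 × 5.459² = 2 × 29.80 = 59.6.
Round up to the next whole participant.

n = 60 per group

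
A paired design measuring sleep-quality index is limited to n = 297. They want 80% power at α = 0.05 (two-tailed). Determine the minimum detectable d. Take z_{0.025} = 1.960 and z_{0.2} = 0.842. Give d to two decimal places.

d_min ≈ 0.16

For a single sample (or paired design) of n = 297: d_min = (z_{α/2} + z_β)/√n.
z-sum = 1.960 + 0.842 = 2.802.
d_min = 2.802 / √297 = 2.802 / 17.234 = 0.163.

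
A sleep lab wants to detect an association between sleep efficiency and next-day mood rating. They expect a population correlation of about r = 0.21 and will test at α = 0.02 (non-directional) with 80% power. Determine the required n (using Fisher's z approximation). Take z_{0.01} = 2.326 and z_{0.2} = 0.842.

n = 224

Fisher's z: C = ½·ln((1+r)/(1−r)) = ½·ln(1.5316) = 0.2132.
n = ((z_{α/2} + z_β)/C)² + 3.
(2.326 + 0.842) / 0.2132 = 3.168 / 0.2132 = 14.859.
n = 14.859² + 3 = 220.80 + 3 = 223.8.
Round up.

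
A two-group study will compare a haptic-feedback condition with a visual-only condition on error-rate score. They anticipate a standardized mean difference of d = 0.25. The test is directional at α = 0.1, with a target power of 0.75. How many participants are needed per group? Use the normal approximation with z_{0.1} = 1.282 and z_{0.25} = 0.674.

n = 123 per group

For two independent groups with equal n: n = 2·((z_{α} + z_β) / d)².
z_{α} + z_β = 1.282 + 0.674 = 1.956.
n = 2 × (1.956 / 0.25)² = 2 × 7.824² = 2 × 61.21 = 122.4.
Round up to the next whole participant.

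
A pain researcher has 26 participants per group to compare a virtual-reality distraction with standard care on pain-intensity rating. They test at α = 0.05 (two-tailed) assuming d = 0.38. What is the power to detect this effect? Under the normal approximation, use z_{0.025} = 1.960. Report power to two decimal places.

For two equal groups, power = Φ(d·√(n/2) − z_{α/2}).
d·√(n/2) = 0.38 × √(26/2) = 0.38 × 3.606 = 1.370.
z_β = 1.370 − 1.960 = -0.590.
Power = Φ(-0.590) = 0.278.

power ≈ 0.28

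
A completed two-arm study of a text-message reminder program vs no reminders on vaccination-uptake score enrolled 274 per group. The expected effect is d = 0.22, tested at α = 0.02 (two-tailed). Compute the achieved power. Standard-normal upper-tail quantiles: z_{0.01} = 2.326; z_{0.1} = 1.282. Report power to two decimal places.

power ≈ 0.60

For two equal groups, power = Φ(d·√(n/2) − z_{α/2}).
d·√(n/2) = 0.22 × √(274/2) = 0.22 × 11.705 = 2.575.
z_β = 2.575 − 2.326 = 0.249.
Power = Φ(0.249) = 0.598.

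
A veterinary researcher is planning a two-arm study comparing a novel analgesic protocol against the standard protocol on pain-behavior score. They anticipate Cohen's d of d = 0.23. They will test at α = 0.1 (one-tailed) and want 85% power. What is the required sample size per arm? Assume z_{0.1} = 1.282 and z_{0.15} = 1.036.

n = 204 per group

For two independent groups with equal n: n = 2·((z_{α} + z_β) / d)².
z_{α} + z_β = 1.282 + 1.036 = 2.318.
n = 2 × (2.318 / 0.23)² = 2 × 10.078² = 2 × 101.57 = 203.1.
Round up to the next whole participant.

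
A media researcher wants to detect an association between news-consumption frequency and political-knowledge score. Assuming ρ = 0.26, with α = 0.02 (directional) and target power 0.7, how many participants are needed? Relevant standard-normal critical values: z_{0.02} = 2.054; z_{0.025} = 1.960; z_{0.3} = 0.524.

n = 97

Fisher's z: C = ½·ln((1+r)/(1−r)) = ½·ln(1.7027) = 0.2661.
n = ((z_{α} + z_β)/C)² + 3.
(2.054 + 0.524) / 0.2661 = 2.578 / 0.2661 = 9.688.
n = 9.688² + 3 = 93.86 + 3 = 96.9.
Round up.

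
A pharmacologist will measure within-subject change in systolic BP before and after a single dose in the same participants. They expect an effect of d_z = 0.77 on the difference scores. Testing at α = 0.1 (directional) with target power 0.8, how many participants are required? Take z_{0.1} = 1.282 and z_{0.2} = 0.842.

For a paired (one-sample on differences) test: n = ((z_{α} + z_β) / d)².
z_{α} + z_β = 1.282 + 0.842 = 2.124.
n = (2.124 / 0.77)² = 2.758² = 7.61.
Round up.

n = 8 pairs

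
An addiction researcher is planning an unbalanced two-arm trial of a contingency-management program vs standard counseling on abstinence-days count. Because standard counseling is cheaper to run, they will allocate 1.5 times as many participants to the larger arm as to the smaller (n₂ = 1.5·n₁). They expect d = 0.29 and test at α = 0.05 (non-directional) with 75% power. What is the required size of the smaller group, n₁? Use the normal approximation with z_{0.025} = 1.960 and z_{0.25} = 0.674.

With allocation ratio k = n₂/n₁ = 1.5, Var(x̄₁−x̄₂) = σ²(1/n₁ + 1/(k·n₁)) = σ²·(k+1)/(k·n₁).
So n₁ = (1 + 1/k)·((z_{α/2} + z_β)/d)² = 1.667 × (2.634/0.29)².
n₁ = 1.667 × 82.50 = 137.5.
Round up: n₁ = 138, giving n₂ = 1.5 × 138 = 207.

n₁ = 138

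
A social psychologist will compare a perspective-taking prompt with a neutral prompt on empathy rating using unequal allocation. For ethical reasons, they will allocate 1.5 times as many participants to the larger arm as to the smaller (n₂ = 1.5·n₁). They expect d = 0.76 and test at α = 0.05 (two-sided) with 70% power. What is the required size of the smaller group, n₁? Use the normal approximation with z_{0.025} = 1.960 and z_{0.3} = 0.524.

n₁ = 18

With allocation ratio k = n₂/n₁ = 1.5, Var(x̄₁−x̄₂) = σ²(1/n₁ + 1/(k·n₁)) = σ²·(k+1)/(k·n₁).
So n₁ = (1 + 1/k)·((z_{α/2} + z_β)/d)² = 1.667 × (2.484/0.76)².
n₁ = 1.667 × 10.68 = 17.8.
Round up: n₁ = 18, giving n₂ = 1.5 × 18 = 27.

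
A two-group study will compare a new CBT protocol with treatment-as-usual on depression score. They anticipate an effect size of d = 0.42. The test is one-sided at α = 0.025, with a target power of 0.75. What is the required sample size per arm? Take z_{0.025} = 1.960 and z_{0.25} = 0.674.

For two independent groups with equal n: n = 2·((z_{α} + z_β) / d)².
z_{α} + z_β = 1.960 + 0.674 = 2.634.
n = 2 × (2.634 / 0.42)² = 2 × 6.271² = 2 × 39.33 = 78.7.
Round up to the next whole participant.

n = 79 per group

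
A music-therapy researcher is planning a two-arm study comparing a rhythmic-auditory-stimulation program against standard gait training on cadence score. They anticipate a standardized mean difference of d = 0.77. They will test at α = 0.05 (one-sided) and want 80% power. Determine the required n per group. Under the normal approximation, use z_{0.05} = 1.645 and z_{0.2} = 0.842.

n = 21 per group

For two independent groups with equal n: n = 2·((z_{α} + z_β) / d)².
z_{α} + z_β = 1.645 + 0.842 = 2.487.
n = 2 × (2.487 / 0.77)² = 2 × 3.230² = 2 × 10.43 = 20.9.
Round up to the next whole participant.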